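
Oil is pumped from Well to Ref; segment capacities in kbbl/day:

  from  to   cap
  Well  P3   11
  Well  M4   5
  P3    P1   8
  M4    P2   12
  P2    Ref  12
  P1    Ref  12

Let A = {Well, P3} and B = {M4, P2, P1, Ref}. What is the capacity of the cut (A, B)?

13

Edges leaving {Well, P3}: Well→M4 (5), P3→P1 (8).
Cut capacity = 5 + 8 = 13.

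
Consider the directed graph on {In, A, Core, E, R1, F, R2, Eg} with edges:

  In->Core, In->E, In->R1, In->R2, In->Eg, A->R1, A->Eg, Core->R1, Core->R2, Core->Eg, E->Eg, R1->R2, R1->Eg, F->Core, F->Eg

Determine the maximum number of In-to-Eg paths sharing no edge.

Assign every edge capacity 1; by Menger, the answer equals the max flow.
Path In→Eg (+1); total 1.
Path In→Core→Eg (+1); total 2.
Path In→E→Eg (+1); total 3.
Path In→R1→Eg (+1); total 4.
No residual In→Eg path; max flow = 4.
Certifying cut of size 4: {In→Core, In→E, In→Eg, In→R1}.

4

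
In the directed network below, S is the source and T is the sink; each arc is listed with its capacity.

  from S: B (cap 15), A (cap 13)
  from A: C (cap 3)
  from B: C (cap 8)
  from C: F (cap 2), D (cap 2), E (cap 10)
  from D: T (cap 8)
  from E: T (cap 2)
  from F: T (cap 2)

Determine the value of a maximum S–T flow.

6

Augment S→A→C→D→T: bottleneck 2, flow now 2.
Augment S→A→C→E→T: bottleneck 1, flow now 3.
Augment S→B→C→E→T: bottleneck 1, flow now 4.
Augment S→B→C→F→T: bottleneck 2, flow now 6.
No augmenting path remains; maximum flow = 6.
In the residual graph, reachable from S: {S, A, B, C, E}.
Min-cut edges: C→D (2), C→F (2), E→T (2); capacity 2 + 2 + 2 = 6.
This cut is saturated, so no flow can exceed 6.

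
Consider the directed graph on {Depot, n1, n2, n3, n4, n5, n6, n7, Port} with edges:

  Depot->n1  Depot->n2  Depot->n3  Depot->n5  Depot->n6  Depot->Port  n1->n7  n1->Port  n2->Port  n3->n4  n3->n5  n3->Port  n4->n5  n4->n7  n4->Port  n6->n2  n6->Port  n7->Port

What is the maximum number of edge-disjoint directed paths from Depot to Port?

Assign every edge capacity 1; by Menger, the answer equals the max flow.
Path Depot→Port (+1); total 1.
Path Depot→n1→Port (+1); total 2.
Path Depot→n2→Port (+1); total 3.
Path Depot→n3→Port (+1); total 4.
Path Depot→n6→Port (+1); total 5.
No residual Depot→Port path; max flow = 5.
Certifying cut of size 5: {Depot→Port, Depot→n1, Depot→n2, Depot→n3, Depot→n6}.

5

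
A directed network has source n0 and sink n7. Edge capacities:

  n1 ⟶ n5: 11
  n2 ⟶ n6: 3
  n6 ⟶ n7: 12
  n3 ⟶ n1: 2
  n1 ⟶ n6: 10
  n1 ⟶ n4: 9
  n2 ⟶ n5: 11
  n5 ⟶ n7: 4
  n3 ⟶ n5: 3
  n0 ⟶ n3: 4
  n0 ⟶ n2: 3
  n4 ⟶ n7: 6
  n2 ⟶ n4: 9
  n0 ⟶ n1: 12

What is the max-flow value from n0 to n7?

19

Augment n0→n1→n4→n7: bottleneck 6, flow now 6.
Augment n0→n1→n5→n7: bottleneck 4, flow now 10.
Augment n0→n1→n6→n7: bottleneck 2, flow now 12.
Augment n0→n2→n6→n7: bottleneck 3, flow now 15.
Augment n0→n3→n1→n6→n7: bottleneck 2, flow now 17.
Augment n0→n3→n5→n1→n6→n7: bottleneck 2, flow now 19. (uses reverse residual edge)
No augmenting path remains; maximum flow = 19.
In the residual graph, reachable from n0: {n0}.
Min-cut edges: n0→n1 (12), n0→n2 (3), n0→n3 (4); capacity 12 + 3 + 4 = 19.
This cut is saturated, so no flow can exceed 19.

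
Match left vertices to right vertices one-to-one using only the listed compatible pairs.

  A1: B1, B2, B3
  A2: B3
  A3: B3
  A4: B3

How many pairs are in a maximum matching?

2

Unit-capacity flow: source→left, listed edges, right→sink; max matching = max flow.
Augmenting path A1→B1 (+1); matched 1.
Augmenting path A2→B3 (+1); matched 2.
No augmenting path remains; maximum matching = 2.
König certificate: {A1, B3} is a vertex cover of size 2 (every listed pair touches it), so no matching can be larger.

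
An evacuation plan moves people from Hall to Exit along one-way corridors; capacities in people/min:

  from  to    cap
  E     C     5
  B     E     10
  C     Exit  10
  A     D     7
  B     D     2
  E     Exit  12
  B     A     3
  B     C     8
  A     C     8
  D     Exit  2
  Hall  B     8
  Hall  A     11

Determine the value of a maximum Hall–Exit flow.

Augment Hall→A→C→Exit: bottleneck 8, flow now 8.
Augment Hall→A→D→Exit: bottleneck 2, flow now 10.
Augment Hall→B→C→Exit: bottleneck 2, flow now 12.
Augment Hall→B→E→Exit: bottleneck 6, flow now 18.
No augmenting path remains; maximum flow = 18.
In the residual graph, reachable from Hall: {Hall, A, D}.
Min-cut edges: Hall→B (8), A→C (8), D→Exit (2); capacity 8 + 8 + 2 = 18.
This cut is saturated, so no flow can exceed 18.

18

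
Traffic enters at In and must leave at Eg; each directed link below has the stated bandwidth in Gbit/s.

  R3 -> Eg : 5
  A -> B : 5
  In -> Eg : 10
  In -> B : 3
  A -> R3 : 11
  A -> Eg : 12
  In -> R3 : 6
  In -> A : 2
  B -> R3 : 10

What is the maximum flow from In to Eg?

17

Augment In→Eg: bottleneck 10, flow now 10.
Augment In→A→Eg: bottleneck 2, flow now 12.
Augment In→R3→Eg: bottleneck 5, flow now 17.
No augmenting path remains; maximum flow = 17.
In the residual graph, reachable from In: {In, B, R3}.
Min-cut edges: In→A (2), In→Eg (10), R3→Eg (5); capacity 2 + 10 + 5 = 17.
This cut is saturated, so no flow can exceed 17.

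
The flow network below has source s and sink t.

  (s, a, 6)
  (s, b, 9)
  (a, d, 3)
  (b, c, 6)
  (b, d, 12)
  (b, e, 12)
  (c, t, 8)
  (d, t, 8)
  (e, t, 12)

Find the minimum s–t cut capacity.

12

Augment s→a→d→t: bottleneck 3, flow now 3.
Augment s→b→c→t: bottleneck 6, flow now 9.
Augment s→b→d→t: bottleneck 3, flow now 12.
No augmenting path remains; maximum flow = 12.
By max-flow min-cut, the minimum cut capacity equals the max flow.
In the residual graph, reachable from s: {s, a}.
Min-cut edges: s→b (9), a→d (3); capacity 9 + 3 = 12.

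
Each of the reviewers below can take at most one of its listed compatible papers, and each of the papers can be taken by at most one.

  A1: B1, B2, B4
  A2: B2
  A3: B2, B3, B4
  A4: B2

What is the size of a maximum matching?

Unit-capacity flow: source→left, listed edges, right→sink; max matching = max flow.
Augmenting path A1→B1 (+1); matched 1.
Augmenting path A2→B2 (+1); matched 2.
Augmenting path A3→B3 (+1); matched 3.
No augmenting path remains; maximum matching = 3.
König certificate: {A1, A3, B2} is a vertex cover of size 3 (every listed pair touches it), so no matching can be larger.

3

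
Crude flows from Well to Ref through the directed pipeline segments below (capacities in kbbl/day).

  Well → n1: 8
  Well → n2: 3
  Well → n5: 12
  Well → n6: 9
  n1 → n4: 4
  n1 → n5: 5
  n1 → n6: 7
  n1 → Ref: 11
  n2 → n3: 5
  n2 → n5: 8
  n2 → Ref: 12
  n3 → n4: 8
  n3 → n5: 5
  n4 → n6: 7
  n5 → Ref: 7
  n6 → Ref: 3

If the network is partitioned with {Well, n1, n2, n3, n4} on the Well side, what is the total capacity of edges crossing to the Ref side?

76

Edges leaving {Well, n1, n2, n3, n4}: Well→n5 (12), Well→n6 (9), n1→n5 (5), n1→n6 (7), n1→Ref (11), n2→n5 (8), n2→Ref (12), n3→n5 (5), n4→n6 (7).
Cut capacity = 12 + 9 + 5 + 7 + 11 + 8 + 12 + 5 + 7 = 76.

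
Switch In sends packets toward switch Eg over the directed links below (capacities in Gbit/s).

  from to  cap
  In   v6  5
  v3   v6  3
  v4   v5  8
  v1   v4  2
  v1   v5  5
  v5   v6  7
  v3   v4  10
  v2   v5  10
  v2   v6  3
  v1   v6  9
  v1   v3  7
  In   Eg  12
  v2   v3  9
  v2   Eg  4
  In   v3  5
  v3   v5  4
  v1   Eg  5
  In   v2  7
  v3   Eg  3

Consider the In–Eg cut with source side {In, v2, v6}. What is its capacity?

40

Edges leaving {In, v2, v6}: In→v3 (5), In→Eg (12), v2→v3 (9), v2→v5 (10), v2→Eg (4).
Cut capacity = 5 + 12 + 9 + 10 + 4 = 40.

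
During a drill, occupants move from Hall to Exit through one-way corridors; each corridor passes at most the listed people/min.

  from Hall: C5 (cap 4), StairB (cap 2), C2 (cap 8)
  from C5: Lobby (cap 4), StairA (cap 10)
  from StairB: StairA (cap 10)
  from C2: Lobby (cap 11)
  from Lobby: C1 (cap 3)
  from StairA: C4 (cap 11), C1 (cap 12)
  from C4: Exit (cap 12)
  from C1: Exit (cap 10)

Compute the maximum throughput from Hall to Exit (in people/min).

Augment Hall→C5→Lobby→C1→Exit: bottleneck 3, flow now 3.
Augment Hall→C5→StairA→C4→Exit: bottleneck 1, flow now 4.
Augment Hall→StairB→StairA→C4→Exit: bottleneck 2, flow now 6.
Augment Hall→C2→Lobby→C5→StairA→C4→Exit: bottleneck 3, flow now 9. (uses reverse residual edge)
No augmenting path remains; maximum flow = 9.
In the residual graph, reachable from Hall: {Hall, C2, Lobby}.
Min-cut edges: Hall→C5 (4), Hall→StairB (2), Lobby→C1 (3); capacity 4 + 2 + 3 = 9.
This cut is saturated, so no flow can exceed 9.

9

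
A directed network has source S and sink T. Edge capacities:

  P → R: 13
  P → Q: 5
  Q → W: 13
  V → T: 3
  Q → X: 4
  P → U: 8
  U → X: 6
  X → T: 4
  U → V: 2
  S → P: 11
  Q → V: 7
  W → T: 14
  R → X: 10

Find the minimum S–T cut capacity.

11

Augment S→P→Q→V→T: bottleneck 3, flow now 3.
Augment S→P→Q→W→T: bottleneck 2, flow now 5.
Augment S→P→R→X→T: bottleneck 4, flow now 9.
Augment S→P→U→V→Q→W→T: bottleneck 2, flow now 11. (uses reverse residual edge)
No augmenting path remains; maximum flow = 11.
By max-flow min-cut, the minimum cut capacity equals the max flow.
In the residual graph, reachable from S: {S}.
Min-cut edges: S→P (11); capacity 11 = 11.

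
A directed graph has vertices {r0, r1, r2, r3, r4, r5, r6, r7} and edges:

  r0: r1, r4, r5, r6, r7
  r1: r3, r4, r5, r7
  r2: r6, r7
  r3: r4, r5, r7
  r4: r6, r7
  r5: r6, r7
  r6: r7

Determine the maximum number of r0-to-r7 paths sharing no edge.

Assign every edge capacity 1; by Menger, the answer equals the max flow.
Path r0→r7 (+1); total 1.
Path r0→r1→r7 (+1); total 2.
Path r0→r4→r7 (+1); total 3.
Path r0→r5→r7 (+1); total 4.
Path r0→r6→r7 (+1); total 5.
No residual r0→r7 path; max flow = 5.
Certifying cut of size 5: {r0→r1, r0→r4, r0→r5, r0→r6, r0→r7}.

5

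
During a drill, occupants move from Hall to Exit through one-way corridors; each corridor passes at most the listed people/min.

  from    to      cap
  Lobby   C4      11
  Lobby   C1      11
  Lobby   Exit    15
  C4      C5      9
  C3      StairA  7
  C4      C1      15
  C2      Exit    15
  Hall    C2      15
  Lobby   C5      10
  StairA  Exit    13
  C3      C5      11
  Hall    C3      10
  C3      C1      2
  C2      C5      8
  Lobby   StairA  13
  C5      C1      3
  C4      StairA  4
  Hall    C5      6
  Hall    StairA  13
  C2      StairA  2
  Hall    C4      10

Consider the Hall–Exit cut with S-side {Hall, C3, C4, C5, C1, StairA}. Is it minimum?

Yes — it is a minimum cut (capacity 28).

Given cut capacity: 15 + 13 = 28.
Augment Hall→C2→Exit: bottleneck 15, flow now 15.
Augment Hall→StairA→Exit: bottleneck 13, flow now 28.
No augmenting path remains; maximum flow = 28.
Cut capacity 28 equals the max flow, so it is a minimum cut.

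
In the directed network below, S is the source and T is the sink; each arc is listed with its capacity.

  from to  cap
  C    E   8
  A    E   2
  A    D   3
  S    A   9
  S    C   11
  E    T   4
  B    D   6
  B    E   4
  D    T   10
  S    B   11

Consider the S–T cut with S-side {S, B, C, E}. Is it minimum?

No — its capacity is 19, but the minimum cut has capacity 13.

Given cut capacity: 9 + 6 + 4 = 19.
Augment S→A→D→T: bottleneck 3, flow now 3.
Augment S→A→E→T: bottleneck 2, flow now 5.
Augment S→B→D→T: bottleneck 6, flow now 11.
Augment S→B→E→T: bottleneck 2, flow now 13.
No augmenting path remains; maximum flow = 13.
In the residual graph, reachable from S: {S, A, B, C, E}.
Min-cut edges: A→D (3), B→D (6), E→T (4); capacity 3 + 6 + 4 = 13.
Cut capacity 19 exceeds the max flow 13, so it is not minimum.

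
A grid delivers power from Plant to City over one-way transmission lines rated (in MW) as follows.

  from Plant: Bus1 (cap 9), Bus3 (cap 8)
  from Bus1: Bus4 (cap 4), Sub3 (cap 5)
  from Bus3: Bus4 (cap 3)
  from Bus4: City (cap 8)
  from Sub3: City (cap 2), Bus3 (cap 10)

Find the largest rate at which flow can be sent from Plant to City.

9

Augment Plant→Bus1→Bus4→City: bottleneck 4, flow now 4.
Augment Plant→Bus1→Sub3→City: bottleneck 2, flow now 6.
Augment Plant→Bus3→Bus4→City: bottleneck 3, flow now 9.
No augmenting path remains; maximum flow = 9.
In the residual graph, reachable from Plant: {Plant, Bus1, Bus3, Sub3}.
Min-cut edges: Bus1→Bus4 (4), Bus3→Bus4 (3), Sub3→City (2); capacity 4 + 3 + 2 = 9.
This cut is saturated, so no flow can exceed 9.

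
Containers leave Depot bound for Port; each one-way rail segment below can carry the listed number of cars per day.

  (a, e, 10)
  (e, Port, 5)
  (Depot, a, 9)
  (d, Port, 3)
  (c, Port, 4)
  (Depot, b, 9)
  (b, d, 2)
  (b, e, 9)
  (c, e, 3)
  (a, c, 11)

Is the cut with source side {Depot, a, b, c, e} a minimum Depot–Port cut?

Given cut capacity: 2 + 4 + 5 = 11.
Augment Depot→a→c→Port: bottleneck 4, flow now 4.
Augment Depot→a→e→Port: bottleneck 5, flow now 9.
Augment Depot→b→d→Port: bottleneck 2, flow now 11.
No augmenting path remains; maximum flow = 11.
Cut capacity 11 equals the max flow, so it is a minimum cut.

Yes — it is a minimum cut (capacity 11).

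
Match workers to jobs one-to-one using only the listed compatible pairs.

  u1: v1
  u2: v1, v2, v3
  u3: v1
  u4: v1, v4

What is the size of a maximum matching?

3

Unit-capacity flow: source→left, listed edges, right→sink; max matching = max flow.
Augmenting path u1→v1 (+1); matched 1.
Augmenting path u2→v2 (+1); matched 2.
Augmenting path u4→v4 (+1); matched 3.
No augmenting path remains; maximum matching = 3.
König certificate: {u2, u4, v1} is a vertex cover of size 3 (every listed pair touches it), so no matching can be larger.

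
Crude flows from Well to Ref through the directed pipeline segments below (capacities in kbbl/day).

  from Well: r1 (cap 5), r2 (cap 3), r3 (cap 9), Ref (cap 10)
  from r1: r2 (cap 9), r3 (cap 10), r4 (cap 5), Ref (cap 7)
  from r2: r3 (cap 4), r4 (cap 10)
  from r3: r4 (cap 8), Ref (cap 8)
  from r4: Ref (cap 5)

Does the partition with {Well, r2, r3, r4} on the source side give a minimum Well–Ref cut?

Given cut capacity: 5 + 10 + 8 + 5 = 28.
Augment Well→Ref: bottleneck 10, flow now 10.
Augment Well→r1→Ref: bottleneck 5, flow now 15.
Augment Well→r3→Ref: bottleneck 8, flow now 23.
Augment Well→r2→r4→Ref: bottleneck 3, flow now 26.
Augment Well→r3→r4→Ref: bottleneck 1, flow now 27.
No augmenting path remains; maximum flow = 27.
In the residual graph, reachable from Well: {Well}.
Min-cut edges: Well→r1 (5), Well→r2 (3), Well→r3 (9), Well→Ref (10); capacity 5 + 3 + 9 + 10 = 27.
Cut capacity 28 exceeds the max flow 27, so it is not minimum.

No — its capacity is 28, but the minimum cut has capacity 27.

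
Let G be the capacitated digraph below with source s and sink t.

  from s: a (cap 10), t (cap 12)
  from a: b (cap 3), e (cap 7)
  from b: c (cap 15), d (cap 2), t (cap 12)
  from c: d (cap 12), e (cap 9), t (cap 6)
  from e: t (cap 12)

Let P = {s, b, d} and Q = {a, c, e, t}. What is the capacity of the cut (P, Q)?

Edges leaving {s, b, d}: s→a (10), s→t (12), b→c (15), b→t (12).
Cut capacity = 10 + 12 + 15 + 12 = 49.

49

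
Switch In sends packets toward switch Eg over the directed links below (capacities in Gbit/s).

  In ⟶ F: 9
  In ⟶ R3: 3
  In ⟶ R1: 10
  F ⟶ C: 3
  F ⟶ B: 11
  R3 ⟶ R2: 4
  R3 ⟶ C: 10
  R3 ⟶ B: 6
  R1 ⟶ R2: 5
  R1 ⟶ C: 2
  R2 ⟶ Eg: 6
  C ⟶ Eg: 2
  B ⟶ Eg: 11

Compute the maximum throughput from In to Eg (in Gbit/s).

Augment In→F→C→Eg: bottleneck 2, flow now 2.
Augment In→F→B→Eg: bottleneck 7, flow now 9.
Augment In→R3→R2→Eg: bottleneck 3, flow now 12.
Augment In→R1→R2→Eg: bottleneck 3, flow now 15.
Augment In→R1→R2→R3→B→Eg: bottleneck 2, flow now 17. (uses reverse residual edge)
Augment In→R1→C→F→B→Eg: bottleneck 2, flow now 19. (uses reverse residual edge)
No augmenting path remains; maximum flow = 19.
In the residual graph, reachable from In: {In, R1}.
Min-cut edges: In→F (9), In→R3 (3), R1→R2 (5), R1→C (2); capacity 9 + 3 + 5 + 2 = 19.
This cut is saturated, so no flow can exceed 19.

19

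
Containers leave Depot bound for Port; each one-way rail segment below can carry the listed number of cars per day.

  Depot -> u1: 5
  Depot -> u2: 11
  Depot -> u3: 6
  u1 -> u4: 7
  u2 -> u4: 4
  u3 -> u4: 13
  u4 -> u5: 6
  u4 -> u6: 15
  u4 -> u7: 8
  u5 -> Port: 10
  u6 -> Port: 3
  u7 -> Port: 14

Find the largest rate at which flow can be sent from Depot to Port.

15

Augment Depot→u1→u4→u5→Port: bottleneck 5, flow now 5.
Augment Depot→u2→u4→u5→Port: bottleneck 1, flow now 6.
Augment Depot→u2→u4→u6→Port: bottleneck 3, flow now 9.
Augment Depot→u3→u4→u7→Port: bottleneck 6, flow now 15.
No augmenting path remains; maximum flow = 15.
In the residual graph, reachable from Depot: {Depot, u2}.
Min-cut edges: Depot→u1 (5), Depot→u3 (6), u2→u4 (4); capacity 5 + 6 + 4 = 15.
This cut is saturated, so no flow can exceed 15.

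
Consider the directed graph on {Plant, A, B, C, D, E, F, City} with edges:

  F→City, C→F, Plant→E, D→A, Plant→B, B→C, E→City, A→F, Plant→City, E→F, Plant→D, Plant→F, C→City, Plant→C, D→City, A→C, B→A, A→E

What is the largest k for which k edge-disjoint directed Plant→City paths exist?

5

Assign every edge capacity 1; by Menger, the answer equals the max flow.
Path Plant→City (+1); total 1.
Path Plant→C→City (+1); total 2.
Path Plant→D→City (+1); total 3.
Path Plant→E→City (+1); total 4.
Path Plant→F→City (+1); total 5.
No residual Plant→City path; max flow = 5.
Certifying cut of size 5: {C→City, E→City, F→City, Plant→City, Plant→D}.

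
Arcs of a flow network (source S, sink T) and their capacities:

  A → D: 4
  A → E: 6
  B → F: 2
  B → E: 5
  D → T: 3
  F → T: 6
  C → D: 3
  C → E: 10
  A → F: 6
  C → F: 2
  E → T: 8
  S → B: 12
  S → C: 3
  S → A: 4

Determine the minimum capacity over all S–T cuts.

14

Augment S→A→D→T: bottleneck 3, flow now 3.
Augment S→A→E→T: bottleneck 1, flow now 4.
Augment S→B→E→T: bottleneck 5, flow now 9.
Augment S→B→F→T: bottleneck 2, flow now 11.
Augment S→C→E→T: bottleneck 2, flow now 13.
Augment S→C→F→T: bottleneck 1, flow now 14.
No augmenting path remains; maximum flow = 14.
By max-flow min-cut, the minimum cut capacity equals the max flow.
In the residual graph, reachable from S: {S, B}.
Min-cut edges: S→A (4), S→C (3), B→E (5), B→F (2); capacity 4 + 3 + 5 + 2 = 14.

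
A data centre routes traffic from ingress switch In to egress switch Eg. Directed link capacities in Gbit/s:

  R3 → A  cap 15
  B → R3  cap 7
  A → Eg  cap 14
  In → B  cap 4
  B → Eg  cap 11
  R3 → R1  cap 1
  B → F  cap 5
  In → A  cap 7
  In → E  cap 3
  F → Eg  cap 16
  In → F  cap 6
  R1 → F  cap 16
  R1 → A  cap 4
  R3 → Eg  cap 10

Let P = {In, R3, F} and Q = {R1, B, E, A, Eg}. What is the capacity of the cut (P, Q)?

56

Edges leaving {In, R3, F}: In→B (4), In→E (3), In→A (7), R3→R1 (1), R3→A (15), R3→Eg (10), F→Eg (16).
Cut capacity = 4 + 3 + 7 + 1 + 15 + 10 + 16 = 56.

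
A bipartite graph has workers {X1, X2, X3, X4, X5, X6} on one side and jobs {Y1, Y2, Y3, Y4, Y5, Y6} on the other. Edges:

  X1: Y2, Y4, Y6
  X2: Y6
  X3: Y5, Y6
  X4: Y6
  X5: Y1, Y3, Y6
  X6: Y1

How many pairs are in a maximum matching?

Unit-capacity flow: source→left, listed edges, right→sink; max matching = max flow.
Augmenting path X1→Y2 (+1); matched 1.
Augmenting path X2→Y6 (+1); matched 2.
Augmenting path X3→Y5 (+1); matched 3.
Augmenting path X5→Y1 (+1); matched 4.
Augmenting path X6→Y1→X5→Y3 (+1); matched 5.
No augmenting path remains; maximum matching = 5.
König certificate: {X1, X3, X5, X6, Y6} is a vertex cover of size 5 (every listed pair touches it), so no matching can be larger.

5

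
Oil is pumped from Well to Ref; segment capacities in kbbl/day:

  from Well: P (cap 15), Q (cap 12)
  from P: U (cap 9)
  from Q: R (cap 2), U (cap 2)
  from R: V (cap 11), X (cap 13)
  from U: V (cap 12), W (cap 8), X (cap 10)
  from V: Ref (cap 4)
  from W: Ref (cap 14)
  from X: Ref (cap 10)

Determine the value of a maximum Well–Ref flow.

13

Augment Well→P→U→V→Ref: bottleneck 4, flow now 4.
Augment Well→P→U→W→Ref: bottleneck 5, flow now 9.
Augment Well→Q→R→X→Ref: bottleneck 2, flow now 11.
Augment Well→Q→U→W→Ref: bottleneck 2, flow now 13.
No augmenting path remains; maximum flow = 13.
In the residual graph, reachable from Well: {Well, P, Q}.
Min-cut edges: P→U (9), Q→R (2), Q→U (2); capacity 9 + 2 + 2 = 13.
This cut is saturated, so no flow can exceed 13.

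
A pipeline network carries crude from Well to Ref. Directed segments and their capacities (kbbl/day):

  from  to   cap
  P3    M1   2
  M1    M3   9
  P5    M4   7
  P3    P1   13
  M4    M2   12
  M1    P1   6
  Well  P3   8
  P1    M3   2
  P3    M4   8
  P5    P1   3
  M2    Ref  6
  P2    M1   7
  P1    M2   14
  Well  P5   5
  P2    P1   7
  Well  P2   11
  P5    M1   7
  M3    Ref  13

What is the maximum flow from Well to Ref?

Augment Well→P2→P1→M3→Ref: bottleneck 2, flow now 2.
Augment Well→P2→P1→M2→Ref: bottleneck 5, flow now 7.
Augment Well→P2→M1→M3→Ref: bottleneck 4, flow now 11.
Augment Well→P3→P1→M2→Ref: bottleneck 1, flow now 12.
Augment Well→P3→M1→M3→Ref: bottleneck 2, flow now 14.
Augment Well→P5→M1→M3→Ref: bottleneck 3, flow now 17.
No augmenting path remains; maximum flow = 17.
In the residual graph, reachable from Well: {Well, P2, P3, P5, P1, M1, M4, M2}.
Min-cut edges: P1→M3 (2), M1→M3 (9), M2→Ref (6); capacity 2 + 9 + 6 = 17.
This cut is saturated, so no flow can exceed 17.

17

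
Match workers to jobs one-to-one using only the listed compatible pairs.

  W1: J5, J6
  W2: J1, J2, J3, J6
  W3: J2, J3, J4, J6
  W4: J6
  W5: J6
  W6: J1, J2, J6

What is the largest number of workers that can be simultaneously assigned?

5

Unit-capacity flow: source→left, listed edges, right→sink; max matching = max flow.
Augmenting path W1→J5 (+1); matched 1.
Augmenting path W2→J1 (+1); matched 2.
Augmenting path W3→J2 (+1); matched 3.
Augmenting path W4→J6 (+1); matched 4.
Augmenting path W6→J1→W2→J3 (+1); matched 5.
No augmenting path remains; maximum matching = 5.
König certificate: {W1, W2, W3, W6, J6} is a vertex cover of size 5 (every listed pair touches it), so no matching can be larger.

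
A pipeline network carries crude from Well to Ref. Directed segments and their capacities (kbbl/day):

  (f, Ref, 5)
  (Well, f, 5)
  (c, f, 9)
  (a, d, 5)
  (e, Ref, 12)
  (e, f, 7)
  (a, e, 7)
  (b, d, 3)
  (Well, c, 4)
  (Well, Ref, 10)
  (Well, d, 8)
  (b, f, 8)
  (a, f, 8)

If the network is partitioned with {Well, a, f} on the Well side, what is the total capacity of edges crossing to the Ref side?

Edges leaving {Well, a, f}: Well→c (4), Well→d (8), Well→Ref (10), a→d (5), a→e (7), f→Ref (5).
Cut capacity = 4 + 8 + 10 + 5 + 7 + 5 = 39.

39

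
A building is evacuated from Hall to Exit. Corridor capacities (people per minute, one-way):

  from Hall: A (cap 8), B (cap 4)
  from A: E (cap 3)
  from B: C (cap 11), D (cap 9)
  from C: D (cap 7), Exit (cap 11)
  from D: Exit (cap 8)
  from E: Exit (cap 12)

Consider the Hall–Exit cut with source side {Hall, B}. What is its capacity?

Edges leaving {Hall, B}: Hall→A (8), B→C (11), B→D (9).
Cut capacity = 8 + 11 + 9 = 28.

28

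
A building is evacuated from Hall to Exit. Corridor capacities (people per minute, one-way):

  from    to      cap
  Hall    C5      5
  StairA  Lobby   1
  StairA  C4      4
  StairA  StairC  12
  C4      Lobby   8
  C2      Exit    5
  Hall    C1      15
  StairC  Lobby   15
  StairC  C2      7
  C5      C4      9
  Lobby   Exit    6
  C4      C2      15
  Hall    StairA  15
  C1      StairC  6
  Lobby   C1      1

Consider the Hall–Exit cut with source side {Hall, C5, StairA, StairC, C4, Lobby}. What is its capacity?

44

Edges leaving {Hall, C5, StairA, StairC, C4, Lobby}: Hall→C1 (15), StairC→C2 (7), C4→C2 (15), Lobby→C1 (1), Lobby→Exit (6).
Cut capacity = 15 + 7 + 15 + 1 + 6 = 44.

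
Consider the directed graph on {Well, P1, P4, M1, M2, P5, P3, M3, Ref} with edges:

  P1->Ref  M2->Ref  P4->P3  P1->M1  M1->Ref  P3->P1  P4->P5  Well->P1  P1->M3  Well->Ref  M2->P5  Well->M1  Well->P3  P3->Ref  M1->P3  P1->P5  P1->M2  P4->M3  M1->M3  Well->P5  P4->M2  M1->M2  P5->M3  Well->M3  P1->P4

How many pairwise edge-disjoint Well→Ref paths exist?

4

Assign every edge capacity 1; by Menger, the answer equals the max flow.
Path Well→Ref (+1); total 1.
Path Well→P1→Ref (+1); total 2.
Path Well→M1→Ref (+1); total 3.
Path Well→P3→Ref (+1); total 4.
No residual Well→Ref path; max flow = 4.
Certifying cut of size 4: {Well→M1, Well→P1, Well→P3, Well→Ref}.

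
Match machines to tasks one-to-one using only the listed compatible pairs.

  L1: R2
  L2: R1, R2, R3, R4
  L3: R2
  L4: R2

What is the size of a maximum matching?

Unit-capacity flow: source→left, listed edges, right→sink; max matching = max flow.
Augmenting path L1→R2 (+1); matched 1.
Augmenting path L2→R1 (+1); matched 2.
No augmenting path remains; maximum matching = 2.
König certificate: {L2, R2} is a vertex cover of size 2 (every listed pair touches it), so no matching can be larger.

2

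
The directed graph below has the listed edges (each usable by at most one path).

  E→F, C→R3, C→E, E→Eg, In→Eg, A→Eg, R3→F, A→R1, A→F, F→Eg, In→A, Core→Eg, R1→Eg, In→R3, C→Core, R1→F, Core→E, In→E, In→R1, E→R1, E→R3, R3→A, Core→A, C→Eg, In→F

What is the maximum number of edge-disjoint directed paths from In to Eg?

5

Assign every edge capacity 1; by Menger, the answer equals the max flow.
Path In→Eg (+1); total 1.
Path In→E→Eg (+1); total 2.
Path In→A→Eg (+1); total 3.
Path In→R1→Eg (+1); total 4.
Path In→F→Eg (+1); total 5.
No residual In→Eg path; max flow = 5.
Certifying cut of size 5: {A→Eg, F→Eg, In→E, In→Eg, R1→Eg}.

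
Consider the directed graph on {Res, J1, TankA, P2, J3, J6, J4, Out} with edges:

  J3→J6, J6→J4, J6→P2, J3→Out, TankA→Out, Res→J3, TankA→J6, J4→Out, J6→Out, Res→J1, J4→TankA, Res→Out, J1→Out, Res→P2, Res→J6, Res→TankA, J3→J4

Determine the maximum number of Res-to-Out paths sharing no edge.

5

Assign every edge capacity 1; by Menger, the answer equals the max flow.
Path Res→Out (+1); total 1.
Path Res→J1→Out (+1); total 2.
Path Res→TankA→Out (+1); total 3.
Path Res→J3→Out (+1); total 4.
Path Res→J6→Out (+1); total 5.
No residual Res→Out path; max flow = 5.
Certifying cut of size 5: {Res→J1, Res→J3, Res→J6, Res→Out, Res→TankA}.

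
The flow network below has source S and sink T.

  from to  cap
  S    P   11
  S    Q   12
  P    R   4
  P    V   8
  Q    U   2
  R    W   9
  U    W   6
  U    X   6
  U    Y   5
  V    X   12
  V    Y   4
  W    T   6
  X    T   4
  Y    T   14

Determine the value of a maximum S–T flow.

Augment S→P→R→W→T: bottleneck 4, flow now 4.
Augment S→P→V→X→T: bottleneck 4, flow now 8.
Augment S→P→V→Y→T: bottleneck 3, flow now 11.
Augment S→Q→U→W→T: bottleneck 2, flow now 13.
No augmenting path remains; maximum flow = 13.
In the residual graph, reachable from S: {S, Q}.
Min-cut edges: S→P (11), Q→U (2); capacity 11 + 2 = 13.
This cut is saturated, so no flow can exceed 13.

13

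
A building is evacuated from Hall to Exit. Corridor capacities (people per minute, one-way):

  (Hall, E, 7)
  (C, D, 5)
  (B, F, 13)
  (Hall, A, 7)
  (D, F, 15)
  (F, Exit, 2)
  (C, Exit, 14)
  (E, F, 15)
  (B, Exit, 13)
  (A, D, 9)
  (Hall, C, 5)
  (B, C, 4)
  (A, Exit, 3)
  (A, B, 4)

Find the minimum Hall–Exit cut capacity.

14

Augment Hall→A→Exit: bottleneck 3, flow now 3.
Augment Hall→C→Exit: bottleneck 5, flow now 8.
Augment Hall→A→B→Exit: bottleneck 4, flow now 12.
Augment Hall→E→F→Exit: bottleneck 2, flow now 14.
No augmenting path remains; maximum flow = 14.
By max-flow min-cut, the minimum cut capacity equals the max flow.
In the residual graph, reachable from Hall: {Hall, E, F}.
Min-cut edges: Hall→A (7), Hall→C (5), F→Exit (2); capacity 7 + 5 + 2 = 14.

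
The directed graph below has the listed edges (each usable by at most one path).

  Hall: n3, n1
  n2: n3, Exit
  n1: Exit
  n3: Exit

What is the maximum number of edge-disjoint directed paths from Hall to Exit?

Assign every edge capacity 1; by Menger, the answer equals the max flow.
Path Hall→n1→Exit (+1); total 1.
Path Hall→n3→Exit (+1); total 2.
No residual Hall→Exit path; max flow = 2.
Certifying cut of size 2: {Hall→n1, Hall→n3}.

2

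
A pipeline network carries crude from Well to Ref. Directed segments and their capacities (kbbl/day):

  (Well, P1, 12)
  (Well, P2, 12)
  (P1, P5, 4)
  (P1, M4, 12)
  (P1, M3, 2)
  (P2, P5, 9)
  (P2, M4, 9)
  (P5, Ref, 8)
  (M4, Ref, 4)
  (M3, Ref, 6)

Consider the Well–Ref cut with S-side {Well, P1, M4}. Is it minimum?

No — its capacity is 22, but the minimum cut has capacity 14.

Given cut capacity: 12 + 4 + 2 + 4 = 22.
Augment Well→P1→P5→Ref: bottleneck 4, flow now 4.
Augment Well→P1→M4→Ref: bottleneck 4, flow now 8.
Augment Well→P1→M3→Ref: bottleneck 2, flow now 10.
Augment Well→P2→P5→Ref: bottleneck 4, flow now 14.
No augmenting path remains; maximum flow = 14.
In the residual graph, reachable from Well: {Well, P1, P2, P5, M4}.
Min-cut edges: P1→M3 (2), P5→Ref (8), M4→Ref (4); capacity 2 + 8 + 4 = 14.
Cut capacity 22 exceeds the max flow 14, so it is not minimum.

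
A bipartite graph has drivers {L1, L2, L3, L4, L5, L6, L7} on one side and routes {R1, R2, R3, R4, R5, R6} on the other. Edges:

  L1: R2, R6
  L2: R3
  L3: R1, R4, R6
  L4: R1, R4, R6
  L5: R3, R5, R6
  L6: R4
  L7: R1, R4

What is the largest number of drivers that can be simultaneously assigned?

6

Unit-capacity flow: source→left, listed edges, right→sink; max matching = max flow.
Augmenting path L1→R2 (+1); matched 1.
Augmenting path L2→R3 (+1); matched 2.
Augmenting path L3→R1 (+1); matched 3.
Augmenting path L4→R4 (+1); matched 4.
Augmenting path L5→R5 (+1); matched 5.
Augmenting path L6→R4→L4→R6 (+1); matched 6.
No augmenting path remains; maximum matching = 6.
König certificate: {L1, L2, L5, R1, R4, R6} is a vertex cover of size 6 (every listed pair touches it), so no matching can be larger.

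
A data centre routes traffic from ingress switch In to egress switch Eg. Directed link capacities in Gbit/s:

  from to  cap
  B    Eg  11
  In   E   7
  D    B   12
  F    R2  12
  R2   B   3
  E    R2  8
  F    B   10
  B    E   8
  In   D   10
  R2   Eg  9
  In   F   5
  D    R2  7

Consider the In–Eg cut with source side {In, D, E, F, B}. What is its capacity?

38

Edges leaving {In, D, E, F, B}: D→R2 (7), E→R2 (8), F→R2 (12), B→Eg (11).
Cut capacity = 7 + 8 + 12 + 11 = 38.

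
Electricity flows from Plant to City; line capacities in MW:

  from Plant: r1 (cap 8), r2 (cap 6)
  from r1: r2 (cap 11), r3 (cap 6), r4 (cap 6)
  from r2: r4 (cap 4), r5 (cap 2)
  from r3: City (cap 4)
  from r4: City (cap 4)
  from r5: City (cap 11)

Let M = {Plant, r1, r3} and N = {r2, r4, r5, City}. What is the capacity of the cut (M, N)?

27

Edges leaving {Plant, r1, r3}: Plant→r2 (6), r1→r2 (11), r1→r4 (6), r3→City (4).
Cut capacity = 6 + 11 + 6 + 4 = 27.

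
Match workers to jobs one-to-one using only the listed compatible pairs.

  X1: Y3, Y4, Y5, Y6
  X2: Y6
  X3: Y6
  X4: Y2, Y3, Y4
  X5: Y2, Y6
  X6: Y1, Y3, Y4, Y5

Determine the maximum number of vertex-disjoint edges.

Unit-capacity flow: source→left, listed edges, right→sink; max matching = max flow.
Augmenting path X1→Y3 (+1); matched 1.
Augmenting path X2→Y6 (+1); matched 2.
Augmenting path X4→Y2 (+1); matched 3.
Augmenting path X6→Y1 (+1); matched 4.
Augmenting path X5→Y2→X4→Y4 (+1); matched 5.
No augmenting path remains; maximum matching = 5.
König certificate: {X1, X4, X5, X6, Y6} is a vertex cover of size 5 (every listed pair touches it), so no matching can be larger.

5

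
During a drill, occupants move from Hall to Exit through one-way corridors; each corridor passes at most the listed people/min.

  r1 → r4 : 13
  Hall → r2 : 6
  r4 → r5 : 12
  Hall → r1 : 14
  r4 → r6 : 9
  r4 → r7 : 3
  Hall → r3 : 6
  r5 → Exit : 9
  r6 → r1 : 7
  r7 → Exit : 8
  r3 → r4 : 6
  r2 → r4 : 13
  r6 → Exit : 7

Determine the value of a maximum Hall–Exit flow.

Augment Hall→r1→r4→r5→Exit: bottleneck 9, flow now 9.
Augment Hall→r1→r4→r6→Exit: bottleneck 4, flow now 13.
Augment Hall→r2→r4→r6→Exit: bottleneck 3, flow now 16.
Augment Hall→r2→r4→r7→Exit: bottleneck 3, flow now 19.
No augmenting path remains; maximum flow = 19.
In the residual graph, reachable from Hall: {Hall, r1, r2, r3, r4, r5, r6}.
Min-cut edges: r4→r7 (3), r5→Exit (9), r6→Exit (7); capacity 3 + 9 + 7 = 19.
This cut is saturated, so no flow can exceed 19.

19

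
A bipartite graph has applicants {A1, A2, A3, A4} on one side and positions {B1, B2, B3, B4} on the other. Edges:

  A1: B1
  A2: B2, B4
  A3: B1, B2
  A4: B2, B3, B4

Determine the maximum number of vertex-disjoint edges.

4

Unit-capacity flow: source→left, listed edges, right→sink; max matching = max flow.
Augmenting path A1→B1 (+1); matched 1.
Augmenting path A2→B2 (+1); matched 2.
Augmenting path A4→B3 (+1); matched 3.
Augmenting path A3→B2→A2→B4 (+1); matched 4.
No augmenting path remains; maximum matching = 4.
König certificate: {A1, A2, A3, A4} is a vertex cover of size 4 (every listed pair touches it), so no matching can be larger.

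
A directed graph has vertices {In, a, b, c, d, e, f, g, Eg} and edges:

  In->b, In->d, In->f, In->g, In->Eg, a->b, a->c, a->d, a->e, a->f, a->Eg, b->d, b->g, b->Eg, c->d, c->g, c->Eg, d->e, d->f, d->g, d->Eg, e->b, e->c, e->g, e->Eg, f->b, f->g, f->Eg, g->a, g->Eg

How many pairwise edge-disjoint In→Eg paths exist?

5

Assign every edge capacity 1; by Menger, the answer equals the max flow.
Path In→Eg (+1); total 1.
Path In→b→Eg (+1); total 2.
Path In→d→Eg (+1); total 3.
Path In→f→Eg (+1); total 4.
Path In→g→Eg (+1); total 5.
No residual In→Eg path; max flow = 5.
Certifying cut of size 5: {In→Eg, In→b, In→d, In→f, In→g}.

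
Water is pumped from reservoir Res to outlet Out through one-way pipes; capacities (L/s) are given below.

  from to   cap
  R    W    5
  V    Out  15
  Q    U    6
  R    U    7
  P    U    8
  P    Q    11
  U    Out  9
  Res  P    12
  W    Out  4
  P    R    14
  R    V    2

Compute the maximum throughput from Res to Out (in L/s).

12

Augment Res→P→U→Out: bottleneck 8, flow now 8.
Augment Res→P→Q→U→Out: bottleneck 1, flow now 9.
Augment Res→P→R→V→Out: bottleneck 2, flow now 11.
Augment Res→P→R→W→Out: bottleneck 1, flow now 12.
No augmenting path remains; maximum flow = 12.
In the residual graph, reachable from Res: {Res}.
Min-cut edges: Res→P (12); capacity 12 = 12.
This cut is saturated, so no flow can exceed 12.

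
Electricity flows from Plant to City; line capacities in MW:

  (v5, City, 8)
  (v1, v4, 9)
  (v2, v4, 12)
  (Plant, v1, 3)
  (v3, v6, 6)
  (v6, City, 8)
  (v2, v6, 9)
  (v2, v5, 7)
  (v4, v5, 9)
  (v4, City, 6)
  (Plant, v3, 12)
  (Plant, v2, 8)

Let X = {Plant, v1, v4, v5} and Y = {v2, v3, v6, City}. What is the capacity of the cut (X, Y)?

34

Edges leaving {Plant, v1, v4, v5}: Plant→v2 (8), Plant→v3 (12), v4→City (6), v5→City (8).
Cut capacity = 8 + 12 + 6 + 8 = 34.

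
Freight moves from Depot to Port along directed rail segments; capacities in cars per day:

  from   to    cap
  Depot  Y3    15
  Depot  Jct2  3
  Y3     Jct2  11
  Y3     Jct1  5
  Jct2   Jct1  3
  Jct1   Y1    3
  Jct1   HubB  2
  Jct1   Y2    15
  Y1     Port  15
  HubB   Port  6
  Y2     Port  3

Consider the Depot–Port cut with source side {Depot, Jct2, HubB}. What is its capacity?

24

Edges leaving {Depot, Jct2, HubB}: Depot→Y3 (15), Jct2→Jct1 (3), HubB→Port (6).
Cut capacity = 15 + 3 + 6 = 24.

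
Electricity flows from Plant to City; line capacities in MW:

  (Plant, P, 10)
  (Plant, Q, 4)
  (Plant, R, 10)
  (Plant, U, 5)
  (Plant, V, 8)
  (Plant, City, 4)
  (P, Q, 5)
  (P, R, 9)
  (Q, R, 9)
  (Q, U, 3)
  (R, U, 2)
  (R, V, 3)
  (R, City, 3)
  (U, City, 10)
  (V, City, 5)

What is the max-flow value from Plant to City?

Augment Plant→City: bottleneck 4, flow now 4.
Augment Plant→R→City: bottleneck 3, flow now 7.
Augment Plant→U→City: bottleneck 5, flow now 12.
Augment Plant→V→City: bottleneck 5, flow now 17.
Augment Plant→Q→U→City: bottleneck 3, flow now 20.
Augment Plant→R→U→City: bottleneck 2, flow now 22.
No augmenting path remains; maximum flow = 22.
In the residual graph, reachable from Plant: {Plant, P, Q, R, V}.
Min-cut edges: Plant→U (5), Plant→City (4), Q→U (3), R→U (2), R→City (3), V→City (5); capacity 5 + 4 + 3 + 2 + 3 + 5 = 22.
This cut is saturated, so no flow can exceed 22.

22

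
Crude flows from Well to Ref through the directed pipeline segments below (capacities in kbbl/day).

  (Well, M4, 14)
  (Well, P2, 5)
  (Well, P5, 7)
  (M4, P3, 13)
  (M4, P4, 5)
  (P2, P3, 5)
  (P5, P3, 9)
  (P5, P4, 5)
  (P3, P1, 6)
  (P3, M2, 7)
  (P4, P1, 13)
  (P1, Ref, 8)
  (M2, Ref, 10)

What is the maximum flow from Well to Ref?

Augment Well→M4→P3→P1→Ref: bottleneck 6, flow now 6.
Augment Well→M4→P3→M2→Ref: bottleneck 7, flow now 13.
Augment Well→M4→P4→P1→Ref: bottleneck 1, flow now 14.
Augment Well→P5→P4→P1→Ref: bottleneck 1, flow now 15.
No augmenting path remains; maximum flow = 15.
In the residual graph, reachable from Well: {Well, M4, P2, P5, P3, P4, P1}.
Min-cut edges: P3→M2 (7), P1→Ref (8); capacity 7 + 8 = 15.
This cut is saturated, so no flow can exceed 15.

15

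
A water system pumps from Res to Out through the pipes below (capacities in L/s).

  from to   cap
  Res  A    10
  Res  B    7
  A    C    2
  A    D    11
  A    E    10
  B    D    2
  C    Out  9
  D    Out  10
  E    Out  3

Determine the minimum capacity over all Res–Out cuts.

Augment Res→A→C→Out: bottleneck 2, flow now 2.
Augment Res→A→D→Out: bottleneck 8, flow now 10.
Augment Res→B→D→Out: bottleneck 2, flow now 12.
No augmenting path remains; maximum flow = 12.
By max-flow min-cut, the minimum cut capacity equals the max flow.
In the residual graph, reachable from Res: {Res, B}.
Min-cut edges: Res→A (10), B→D (2); capacity 10 + 2 = 12.

12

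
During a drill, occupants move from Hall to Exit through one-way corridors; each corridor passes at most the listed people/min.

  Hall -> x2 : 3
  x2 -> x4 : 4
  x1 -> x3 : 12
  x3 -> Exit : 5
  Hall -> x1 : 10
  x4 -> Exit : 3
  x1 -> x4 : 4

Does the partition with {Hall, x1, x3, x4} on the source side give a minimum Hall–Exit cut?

No — its capacity is 11, but the minimum cut has capacity 8.

Given cut capacity: 3 + 5 + 3 = 11.
Augment Hall→x1→x3→Exit: bottleneck 5, flow now 5.
Augment Hall→x1→x4→Exit: bottleneck 3, flow now 8.
No augmenting path remains; maximum flow = 8.
In the residual graph, reachable from Hall: {Hall, x1, x2, x3, x4}.
Min-cut edges: x3→Exit (5), x4→Exit (3); capacity 5 + 3 = 8.
Cut capacity 11 exceeds the max flow 8, so it is not minimum.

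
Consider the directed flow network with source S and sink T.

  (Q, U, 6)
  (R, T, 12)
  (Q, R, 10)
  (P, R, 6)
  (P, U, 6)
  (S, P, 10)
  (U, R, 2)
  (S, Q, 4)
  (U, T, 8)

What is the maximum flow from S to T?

Augment S→P→R→T: bottleneck 6, flow now 6.
Augment S→P→U→T: bottleneck 4, flow now 10.
Augment S→Q→R→T: bottleneck 4, flow now 14.
No augmenting path remains; maximum flow = 14.
In the residual graph, reachable from S: {S}.
Min-cut edges: S→P (10), S→Q (4); capacity 10 + 4 = 14.
This cut is saturated, so no flow can exceed 14.

14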